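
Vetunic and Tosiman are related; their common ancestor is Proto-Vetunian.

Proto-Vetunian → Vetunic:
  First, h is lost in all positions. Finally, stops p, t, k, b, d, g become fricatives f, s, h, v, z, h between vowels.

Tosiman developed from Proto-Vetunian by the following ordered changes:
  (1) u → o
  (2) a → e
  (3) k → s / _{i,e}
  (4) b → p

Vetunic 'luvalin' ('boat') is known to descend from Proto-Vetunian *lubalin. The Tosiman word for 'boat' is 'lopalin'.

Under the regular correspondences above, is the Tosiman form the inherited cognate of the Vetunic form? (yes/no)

Derive the expected Tosiman reflex of *lubalin:
Tosiman: *lubalin
  lubalin → lobalin   [vowel merger]
  lobalin → lobelin   [vowel merger]
  lobelin (rule 3 does not apply)
  lobelin → lopelin   [unconditioned shift]
  giving Tosiman lopelin.
The regular Tosiman reflex would be 'lopelin', but the attested form is 'lopalin'. The correspondence is irregular, so they are not cognates (the Tosiman form has a different source).

no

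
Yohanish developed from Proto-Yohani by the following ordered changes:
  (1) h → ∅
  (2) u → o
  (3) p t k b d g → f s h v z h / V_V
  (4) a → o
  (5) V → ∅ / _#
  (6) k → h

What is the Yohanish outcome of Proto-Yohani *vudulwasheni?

vozolwosen

Yohanish: *vudulwasheni > vudulwaseni > vodolwaseni > vozolwaseni > vozolwoseni > vozolwosen  (by h-loss, vowel merger, intervocalic lenition, vowel merger, apocope)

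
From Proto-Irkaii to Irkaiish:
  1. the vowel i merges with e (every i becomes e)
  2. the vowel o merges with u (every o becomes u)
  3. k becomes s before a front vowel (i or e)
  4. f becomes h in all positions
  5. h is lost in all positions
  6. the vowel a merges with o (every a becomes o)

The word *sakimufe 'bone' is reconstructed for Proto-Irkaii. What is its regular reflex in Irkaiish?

Irkaiish: *sakimufe
  sakimufe → sakemufe   [vowel merger]
  sakemufe (rule 2 does not apply)
  sakemufe → sasemufe   [palatalisation]
  sasemufe → sasemuhe   [unconditioned shift]
  sasemuhe → sasemue   [h-loss]
  sasemue → sosemue   [vowel merger]
  giving Irkaiish sosemue.

sosemue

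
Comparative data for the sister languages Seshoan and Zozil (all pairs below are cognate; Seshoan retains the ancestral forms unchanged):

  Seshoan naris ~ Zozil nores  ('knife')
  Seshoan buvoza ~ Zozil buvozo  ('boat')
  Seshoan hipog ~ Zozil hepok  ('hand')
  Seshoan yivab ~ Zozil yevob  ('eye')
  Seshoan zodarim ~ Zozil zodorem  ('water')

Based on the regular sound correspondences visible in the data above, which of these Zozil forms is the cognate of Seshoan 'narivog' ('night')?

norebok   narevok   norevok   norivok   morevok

norevok

naris ~ nores, zodarim ~ zodorem — Seshoan a corresponds to Zozil o after a consonant, before r.
yivab ~ yevob — Seshoan i corresponds to Zozil e after a consonant, before a labial obstruent.
hipog ~ hepok — Seshoan g corresponds to Zozil k word-finally.
Applying these to Seshoan 'narivog':
  narivog → norivog   (a→o after a consonant, before r)
  norivog → norevog   (i→e after a consonant, before a labial obstruent)
  norevog → norevok   (g→k word-finally)
So the Zozil cognate is 'norevok'.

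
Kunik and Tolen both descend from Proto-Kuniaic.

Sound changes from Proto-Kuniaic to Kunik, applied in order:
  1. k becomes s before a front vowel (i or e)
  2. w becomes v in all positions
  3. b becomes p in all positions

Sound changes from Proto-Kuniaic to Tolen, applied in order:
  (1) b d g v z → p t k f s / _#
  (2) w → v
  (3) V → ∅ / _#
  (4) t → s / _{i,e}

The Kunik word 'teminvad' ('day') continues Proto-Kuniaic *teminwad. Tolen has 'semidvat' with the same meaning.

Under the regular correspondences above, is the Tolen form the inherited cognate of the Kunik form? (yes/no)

no

Derive the expected Tolen reflex of *teminwad:
Tolen: *teminwad
  teminwad → teminwat   [final devoicing]
  teminwat → teminvat   [unconditioned shift]
  teminvat (rule 3 does not apply)
  teminvat → seminvat   [palatalisation]
  giving Tolen seminvat.
The regular Tolen reflex would be 'seminvat', but the attested form is 'semidvat'. The correspondence is irregular, so they are not cognates (the Tolen form has a different source).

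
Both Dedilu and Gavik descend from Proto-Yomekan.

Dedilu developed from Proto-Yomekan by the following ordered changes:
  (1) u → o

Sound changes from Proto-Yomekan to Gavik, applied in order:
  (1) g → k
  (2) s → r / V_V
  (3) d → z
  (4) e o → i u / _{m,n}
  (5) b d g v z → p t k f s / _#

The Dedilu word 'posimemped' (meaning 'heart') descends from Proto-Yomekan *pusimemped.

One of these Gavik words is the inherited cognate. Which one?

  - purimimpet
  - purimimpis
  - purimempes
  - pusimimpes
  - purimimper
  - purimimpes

Gavik: start from *pusimemped.
  rule 1: no change — pusimemped
  rule 2 (rhotacism): pusimemped → purimemped
  rule 3 (unconditioned shift): purimemped → purimempez
  rule 4 (pre-nasal raising): purimempez → purimimpez
  rule 5 (final devoicing): purimimpez → purimimpes
  ⇒ Gavik purimimpes
Among the options, 'purimimpes' alone shows every Gavik change applied in order.

purimimpes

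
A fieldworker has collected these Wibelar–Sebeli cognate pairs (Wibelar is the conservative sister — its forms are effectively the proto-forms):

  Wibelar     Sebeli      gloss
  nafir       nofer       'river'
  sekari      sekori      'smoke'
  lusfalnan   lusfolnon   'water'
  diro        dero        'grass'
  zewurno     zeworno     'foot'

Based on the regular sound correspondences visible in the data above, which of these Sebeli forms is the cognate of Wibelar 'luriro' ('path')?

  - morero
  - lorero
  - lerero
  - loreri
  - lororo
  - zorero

lorero

zewurno ~ zeworno — Wibelar u corresponds to Sebeli o after a consonant, before r.
nafir ~ nofer, diro ~ dero — Wibelar i corresponds to Sebeli e after a consonant, before r.
Applying these to Wibelar 'luriro':
  luriro → loriro   (u→o after a consonant, before r)
  loriro → lorero   (i→e after a consonant, before r)
So the Sebeli cognate is 'lorero'.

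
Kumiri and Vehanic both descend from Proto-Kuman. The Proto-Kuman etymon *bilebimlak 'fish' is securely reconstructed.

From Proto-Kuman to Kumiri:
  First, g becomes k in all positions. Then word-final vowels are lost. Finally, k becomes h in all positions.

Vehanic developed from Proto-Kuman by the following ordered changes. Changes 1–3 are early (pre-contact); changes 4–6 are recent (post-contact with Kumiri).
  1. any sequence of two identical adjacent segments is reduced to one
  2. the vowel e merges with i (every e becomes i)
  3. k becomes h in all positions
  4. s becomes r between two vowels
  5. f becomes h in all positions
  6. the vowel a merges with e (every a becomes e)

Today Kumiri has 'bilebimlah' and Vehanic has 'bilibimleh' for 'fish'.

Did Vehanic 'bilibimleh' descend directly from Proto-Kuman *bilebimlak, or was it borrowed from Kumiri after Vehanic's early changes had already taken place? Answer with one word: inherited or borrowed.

inherited

If inherited, *bilebimlak would pass through all of Vehanic's changes:
Vehanic: start from *bilebimlak.
  rule 1: no change — bilebimlak
  rule 2 (vowel merger): bilebimlak → bilibimlak
  rule 3 (unconditioned shift): bilibimlak → bilibimlah
  rule 4: no change — bilibimlah
  rule 5: no change — bilibimlah
  rule 6 (vowel merger): bilibimlah → bilibimleh
  ⇒ Vehanic bilibimleh
If borrowed from Kumiri 'bilebimlah' after the early changes, it would undergo only the recent ones:
  rule 4 (rhotacism): no change (bilebimlah)
  rule 5 (unconditioned shift): no change (bilebimlah)
  rule 6 (vowel merger): bilebimlah → bilebimleh
  ⇒ as a loan: bilebimleh
Vehanic 'bilibimleh' matches the inherited outcome exactly, so it is an inherited cognate, not a loan.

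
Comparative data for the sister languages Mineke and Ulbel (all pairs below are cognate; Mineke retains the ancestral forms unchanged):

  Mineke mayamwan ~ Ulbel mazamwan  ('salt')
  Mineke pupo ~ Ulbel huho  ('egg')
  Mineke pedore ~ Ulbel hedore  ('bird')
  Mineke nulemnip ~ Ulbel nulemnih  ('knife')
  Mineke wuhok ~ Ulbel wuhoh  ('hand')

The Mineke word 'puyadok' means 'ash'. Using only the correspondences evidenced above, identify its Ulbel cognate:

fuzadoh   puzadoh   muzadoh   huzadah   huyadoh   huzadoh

pupo ~ huho — Mineke p corresponds to Ulbel h word-initially before a back vowel.
mayamwan ~ mazamwan — Mineke y corresponds to Ulbel z between vowels (before a back vowel).
wuhok ~ wuhoh — Mineke k corresponds to Ulbel h word-finally.
Applying these to Mineke 'puyadok':
  puyadok → huyadok   (p→h word-initially before a back vowel)
  huyadok → huzadok   (y→z between vowels (before a back vowel))
  huzadok → huzadoh   (k→h word-finally)
So the Ulbel cognate is 'huzadoh'.

huzadoh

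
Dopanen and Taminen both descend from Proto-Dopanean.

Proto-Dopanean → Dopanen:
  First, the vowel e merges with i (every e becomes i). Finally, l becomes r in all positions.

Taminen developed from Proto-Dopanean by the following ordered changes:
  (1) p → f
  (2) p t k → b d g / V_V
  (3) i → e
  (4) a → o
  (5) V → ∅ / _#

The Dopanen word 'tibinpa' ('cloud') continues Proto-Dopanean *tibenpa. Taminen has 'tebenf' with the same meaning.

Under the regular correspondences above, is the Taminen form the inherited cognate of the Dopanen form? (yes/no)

yes

Derive the expected Taminen reflex of *tibenpa:
Taminen: start from *tibenpa.
  rule 1 (unconditioned shift): tibenpa → tibenfa
  rule 2: no change — tibenfa
  rule 3 (vowel merger): tibenfa → tebenfa
  rule 4 (vowel merger): tebenfa → tebenfo
  rule 5 (apocope): tebenfo → tebenf
  ⇒ Taminen tebenf
Taminen 'tebenf' matches the regular reflex exactly, so the pair is cognate.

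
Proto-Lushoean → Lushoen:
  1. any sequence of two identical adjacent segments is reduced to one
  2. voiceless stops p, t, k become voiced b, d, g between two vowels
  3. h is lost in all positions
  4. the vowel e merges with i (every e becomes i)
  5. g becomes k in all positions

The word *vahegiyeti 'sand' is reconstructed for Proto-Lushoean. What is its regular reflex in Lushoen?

vaikiyidi

Lushoen: *vahegiyeti > vahegiyedi > vaegiyedi > vaigiyidi > vaikiyidi  (by intervocalic voicing, h-loss, vowel merger, unconditioned shift)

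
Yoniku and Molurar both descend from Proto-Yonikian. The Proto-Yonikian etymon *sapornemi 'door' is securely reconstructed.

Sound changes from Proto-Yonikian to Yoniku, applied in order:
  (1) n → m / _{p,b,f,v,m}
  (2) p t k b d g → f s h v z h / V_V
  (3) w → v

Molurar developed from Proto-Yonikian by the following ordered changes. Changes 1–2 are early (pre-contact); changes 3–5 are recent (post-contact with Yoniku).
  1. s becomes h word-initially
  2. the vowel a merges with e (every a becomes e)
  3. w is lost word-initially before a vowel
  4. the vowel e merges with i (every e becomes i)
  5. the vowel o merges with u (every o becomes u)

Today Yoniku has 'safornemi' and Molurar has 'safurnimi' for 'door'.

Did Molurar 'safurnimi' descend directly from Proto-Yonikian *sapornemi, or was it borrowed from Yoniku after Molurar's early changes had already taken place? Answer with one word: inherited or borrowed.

borrowed

If inherited, *sapornemi would pass through all of Molurar's changes:
Molurar: start from *sapornemi.
  rule 1 (debuccalisation): sapornemi → hapornemi
  rule 2 (vowel merger): hapornemi → hepornemi
  rule 3: no change — hepornemi
  rule 4 (vowel merger): hepornemi → hipornimi
  rule 5 (vowel merger): hipornimi → hipurnimi
  ⇒ Molurar hipurnimi
If borrowed from Yoniku 'safornemi' after the early changes, it would undergo only the recent ones:
  rule 3 (glide loss): no change (safornemi)
  rule 4 (vowel merger): safornemi → safornimi
  rule 5 (vowel merger): safornimi → safurnimi
  ⇒ as a loan: safurnimi
Molurar 'safurnimi' matches the loan outcome 'safurnimi', not the inherited 'hipurnimi' — it skipped the early Molurar changes, so it was borrowed from Yoniku.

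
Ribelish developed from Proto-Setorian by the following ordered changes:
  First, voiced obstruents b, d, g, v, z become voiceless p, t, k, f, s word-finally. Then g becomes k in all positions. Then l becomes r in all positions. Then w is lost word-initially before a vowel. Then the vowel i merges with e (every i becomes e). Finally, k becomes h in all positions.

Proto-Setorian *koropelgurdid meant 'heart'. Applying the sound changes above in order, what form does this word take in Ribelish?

Ribelish: *koropelgurdid
  koropelgurdid → koropelgurdit   [final devoicing]
  koropelgurdit → koropelkurdit   [unconditioned shift]
  koropelkurdit → koroperkurdit   [unconditioned shift]
  koroperkurdit (rule 4 does not apply)
  koroperkurdit → koroperkurdet   [vowel merger]
  koroperkurdet → horoperhurdet   [unconditioned shift]
  giving Ribelish horoperhurdet.

horoperhurdet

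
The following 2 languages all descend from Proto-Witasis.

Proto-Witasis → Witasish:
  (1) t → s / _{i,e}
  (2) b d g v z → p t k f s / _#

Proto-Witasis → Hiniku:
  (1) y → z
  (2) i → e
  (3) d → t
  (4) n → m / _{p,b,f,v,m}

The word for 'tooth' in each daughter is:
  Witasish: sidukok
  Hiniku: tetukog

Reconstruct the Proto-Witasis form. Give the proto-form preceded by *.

*tidukog

Position 7: Witasish has k, Hiniku has g. Hiniku preserves g here (none of its changes turn any other segment into g), so the proto-segment is *g.
Position 2: Witasish has i, Hiniku has e. Witasish preserves i here (none of its changes turn any other segment into i), so the proto-segment is *i.
Position 1: Witasish has s, Hiniku has t. Taking the neighbouring segments as reconstructed: Witasish s could go back to *t or *s; Hiniku t could go back to *t or *d — the one source consistent with every daughter is *t.
This points to *tidukog. Verify forward in each daughter:
Witasish: start from *tidukog.
  rule 1 (palatalisation): tidukog → sidukog
  rule 2 (final devoicing): sidukog → sidukok
  ⇒ Witasish sidukok
Hiniku: *tidukog > tedukog > tetukog  (by vowel merger, unconditioned shift)
Only *tidukog yields all of Witasish sidukok, Hiniku tetukog.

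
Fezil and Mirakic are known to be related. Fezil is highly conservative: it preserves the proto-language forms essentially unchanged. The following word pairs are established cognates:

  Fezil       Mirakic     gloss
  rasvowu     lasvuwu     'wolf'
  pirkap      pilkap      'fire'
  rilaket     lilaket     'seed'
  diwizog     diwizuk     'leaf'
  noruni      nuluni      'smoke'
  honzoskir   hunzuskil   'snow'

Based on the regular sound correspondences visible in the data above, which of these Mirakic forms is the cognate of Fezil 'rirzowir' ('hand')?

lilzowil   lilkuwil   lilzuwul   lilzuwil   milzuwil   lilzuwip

rilaket ~ lilaket — Fezil r corresponds to Mirakic l word-initially before a front vowel.
pirkap ~ pilkap — Fezil r corresponds to Mirakic l after a vowel, before a consonant other than r, m, n, p, b, f, v.
rasvowu ~ lasvuwu, diwizog ~ diwizuk — Fezil o corresponds to Mirakic u after a consonant, before a consonant other than r, m, n, p, b, f, v.
honzoskir ~ hunzuskil — Fezil r corresponds to Mirakic l word-finally.
Applying these to Fezil 'rirzowir':
  rirzowir → lirzowir   (r→l word-initially before a front vowel)
  lirzowir → lilzowir   (r→l after a vowel, before a consonant other than r, m, n, p, b, f, v)
  lilzowir → lilzuwir   (o→u after a consonant, before a consonant other than r, m, n, p, b, f, v)
  lilzuwir → lilzuwil   (r→l word-finally)
So the Mirakic cognate is 'lilzuwil'.

lilzuwil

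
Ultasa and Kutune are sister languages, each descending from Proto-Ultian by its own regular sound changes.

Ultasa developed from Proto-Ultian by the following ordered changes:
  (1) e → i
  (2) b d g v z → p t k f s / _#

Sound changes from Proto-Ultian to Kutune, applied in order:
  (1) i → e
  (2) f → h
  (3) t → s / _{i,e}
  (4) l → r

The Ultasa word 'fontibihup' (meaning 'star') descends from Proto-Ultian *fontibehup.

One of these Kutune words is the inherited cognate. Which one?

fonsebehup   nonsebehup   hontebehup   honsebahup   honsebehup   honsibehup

Kutune: start from *fontibehup.
  rule 1 (vowel merger): fontibehup → fontebehup
  rule 2 (unconditioned shift): fontebehup → hontebehup
  rule 3 (palatalisation): hontebehup → honsebehup
  rule 4: no change — honsebehup
  ⇒ Kutune honsebehup

honsebehup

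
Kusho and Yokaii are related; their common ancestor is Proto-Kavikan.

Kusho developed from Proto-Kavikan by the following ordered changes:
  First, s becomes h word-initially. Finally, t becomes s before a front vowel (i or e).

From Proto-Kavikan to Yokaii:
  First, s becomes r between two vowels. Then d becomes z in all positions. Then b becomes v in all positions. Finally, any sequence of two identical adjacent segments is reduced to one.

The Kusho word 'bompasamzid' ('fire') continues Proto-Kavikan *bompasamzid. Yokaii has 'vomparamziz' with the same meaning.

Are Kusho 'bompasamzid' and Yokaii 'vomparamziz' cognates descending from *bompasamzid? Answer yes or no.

yes

Derive the expected Yokaii reflex of *bompasamzid:
Yokaii: *bompasamzid > bomparamzid > bomparamziz > vomparamziz  (by rhotacism, unconditioned shift, unconditioned shift)
Yokaii 'vomparamziz' matches the regular reflex exactly, so the pair is cognate.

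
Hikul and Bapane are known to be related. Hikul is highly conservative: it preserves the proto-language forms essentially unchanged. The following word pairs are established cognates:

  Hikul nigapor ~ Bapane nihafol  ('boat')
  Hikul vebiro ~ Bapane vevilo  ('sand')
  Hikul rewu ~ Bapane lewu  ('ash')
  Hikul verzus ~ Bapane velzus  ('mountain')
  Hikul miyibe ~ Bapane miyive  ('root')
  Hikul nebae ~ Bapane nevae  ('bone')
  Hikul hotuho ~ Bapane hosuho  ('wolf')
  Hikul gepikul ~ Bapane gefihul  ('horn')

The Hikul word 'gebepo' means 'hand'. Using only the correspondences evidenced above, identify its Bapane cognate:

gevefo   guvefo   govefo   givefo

miyibe ~ miyive — Hikul b corresponds to Bapane v between vowels (before a front vowel).
nigapor ~ nihafol — Hikul p corresponds to Bapane f between vowels (before a back vowel).
Applying these to Hikul 'gebepo':
  gebepo → gevepo   (b→v between vowels (before a front vowel))
  gevepo → gevefo   (p→f between vowels (before a back vowel))
So the Bapane cognate is 'gevefo'.

gevefo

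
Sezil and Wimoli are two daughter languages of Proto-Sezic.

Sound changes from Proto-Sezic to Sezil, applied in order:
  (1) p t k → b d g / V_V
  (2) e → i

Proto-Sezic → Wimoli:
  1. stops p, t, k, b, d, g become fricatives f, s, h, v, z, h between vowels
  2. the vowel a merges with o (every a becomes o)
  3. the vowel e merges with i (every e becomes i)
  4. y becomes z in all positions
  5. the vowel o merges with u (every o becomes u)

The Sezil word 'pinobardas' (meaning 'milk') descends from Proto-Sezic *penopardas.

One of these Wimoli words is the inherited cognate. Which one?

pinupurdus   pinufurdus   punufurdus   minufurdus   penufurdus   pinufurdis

Wimoli: *penopardas
  penopardas → penofardas   [intervocalic lenition]
  penofardas → penofordos   [vowel merger]
  penofordos → pinofordos   [vowel merger]
  pinofordos (rule 4 does not apply)
  pinofordos → pinufurdus   [vowel merger]
  giving Wimoli pinufurdus.
The other candidates each miss or misapply at least one Wimoli change.

pinufurdus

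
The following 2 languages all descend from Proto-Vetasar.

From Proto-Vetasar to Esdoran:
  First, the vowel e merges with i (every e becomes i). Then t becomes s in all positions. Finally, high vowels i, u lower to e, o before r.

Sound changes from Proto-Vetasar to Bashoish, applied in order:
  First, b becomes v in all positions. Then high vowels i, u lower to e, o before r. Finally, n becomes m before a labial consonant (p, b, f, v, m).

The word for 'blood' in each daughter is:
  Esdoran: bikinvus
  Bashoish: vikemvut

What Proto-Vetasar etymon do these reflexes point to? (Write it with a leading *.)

Position 4: Esdoran has i, Bashoish has e. Taking the neighbouring segments as reconstructed: Esdoran i could go back to *e or *i; Bashoish e can only go back to *e — the one source consistent with every daughter is *e.
Position 5: Esdoran has n, Bashoish has m. Esdoran preserves n here (none of its changes turn any other segment into n), so the proto-segment is *n.
Continuing position by position gives *bikenvut; check it forward:
Esdoran: *bikenvut
  bikenvut → bikinvut   [vowel merger]
  bikinvut → bikinvus   [unconditioned shift]
  bikinvus (rule 3 does not apply)
  giving Esdoran bikinvus.
Bashoish: *bikenvut > vikenvut > vikemvut  (by unconditioned shift, nasal place assimilation)
Only *bikenvut yields all of Esdoran bikinvus, Bashoish vikemvut.

*bikenvut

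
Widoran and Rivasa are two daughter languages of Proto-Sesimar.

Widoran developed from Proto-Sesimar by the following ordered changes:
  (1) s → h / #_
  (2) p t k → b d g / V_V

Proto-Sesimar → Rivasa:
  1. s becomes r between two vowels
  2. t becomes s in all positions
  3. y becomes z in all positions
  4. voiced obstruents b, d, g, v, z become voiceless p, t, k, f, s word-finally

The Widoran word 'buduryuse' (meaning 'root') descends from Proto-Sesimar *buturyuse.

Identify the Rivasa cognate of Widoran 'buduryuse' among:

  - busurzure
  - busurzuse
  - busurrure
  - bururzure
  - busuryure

busurzure

Rivasa: *buturyuse
  buturyuse → buturyure   [rhotacism]
  buturyure → busuryure   [unconditioned shift]
  busuryure → busurzure   [unconditioned shift]
  busurzure (rule 4 does not apply)
  giving Rivasa busurzure.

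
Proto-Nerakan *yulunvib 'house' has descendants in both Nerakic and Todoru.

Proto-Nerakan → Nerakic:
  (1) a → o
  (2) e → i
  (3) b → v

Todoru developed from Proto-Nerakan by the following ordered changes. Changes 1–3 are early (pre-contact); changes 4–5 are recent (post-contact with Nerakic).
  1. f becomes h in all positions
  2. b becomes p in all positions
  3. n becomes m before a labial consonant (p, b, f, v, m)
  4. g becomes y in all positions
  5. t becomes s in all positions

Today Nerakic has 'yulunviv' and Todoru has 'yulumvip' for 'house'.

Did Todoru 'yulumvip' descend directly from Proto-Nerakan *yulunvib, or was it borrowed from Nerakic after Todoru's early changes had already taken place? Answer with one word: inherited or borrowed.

If inherited, *yulunvib would pass through all of Todoru's changes:
Todoru: *yulunvib > yulunvip > yulumvip  (by unconditioned shift, nasal place assimilation)
If borrowed from Nerakic 'yulunviv' after the early changes, it would undergo only the recent ones:
  rule 4 (unconditioned shift): no change (yulunviv)
  rule 5 (unconditioned shift): no change (yulunviv)
  ⇒ as a loan: yulunviv
Todoru 'yulumvip' matches the inherited outcome exactly, so it is an inherited cognate, not a loan.

inherited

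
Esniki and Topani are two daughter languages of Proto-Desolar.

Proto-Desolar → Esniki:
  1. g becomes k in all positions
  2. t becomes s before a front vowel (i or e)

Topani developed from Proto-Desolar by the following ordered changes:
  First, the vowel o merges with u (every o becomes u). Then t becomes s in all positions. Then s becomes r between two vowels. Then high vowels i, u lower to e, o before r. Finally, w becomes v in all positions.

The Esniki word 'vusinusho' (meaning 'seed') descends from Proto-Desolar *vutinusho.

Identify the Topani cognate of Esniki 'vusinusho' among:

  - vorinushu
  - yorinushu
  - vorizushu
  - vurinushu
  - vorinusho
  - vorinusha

Topani: *vutinusho
  vutinusho → vutinushu   [vowel merger]
  vutinushu → vusinushu   [unconditioned shift]
  vusinushu → vurinushu   [rhotacism]
  vurinushu → vorinushu   [pre-rhotic lowering]
  vorinushu (rule 5 does not apply)
  giving Topani vorinushu.
The other candidates each miss or misapply at least one Topani change.

vorinushu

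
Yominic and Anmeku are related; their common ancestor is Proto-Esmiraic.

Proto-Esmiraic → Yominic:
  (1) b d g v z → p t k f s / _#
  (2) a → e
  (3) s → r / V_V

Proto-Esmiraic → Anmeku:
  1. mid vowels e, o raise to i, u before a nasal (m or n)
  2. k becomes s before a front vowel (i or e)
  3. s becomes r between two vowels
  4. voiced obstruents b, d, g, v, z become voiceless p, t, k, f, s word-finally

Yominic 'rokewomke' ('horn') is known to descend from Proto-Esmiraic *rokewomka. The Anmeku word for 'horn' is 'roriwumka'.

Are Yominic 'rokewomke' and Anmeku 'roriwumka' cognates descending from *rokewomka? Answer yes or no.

Derive the expected Anmeku reflex of *rokewomka:
Anmeku: *rokewomka
  rokewomka → rokewumka   [pre-nasal raising]
  rokewumka → rosewumka   [palatalisation]
  rosewumka → rorewumka   [rhotacism]
  rorewumka (rule 4 does not apply)
  giving Anmeku rorewumka.
The regular Anmeku reflex would be 'rorewumka', but the attested form is 'roriwumka'. The correspondence is irregular, so they are not cognates (the Anmeku form has a different source).

no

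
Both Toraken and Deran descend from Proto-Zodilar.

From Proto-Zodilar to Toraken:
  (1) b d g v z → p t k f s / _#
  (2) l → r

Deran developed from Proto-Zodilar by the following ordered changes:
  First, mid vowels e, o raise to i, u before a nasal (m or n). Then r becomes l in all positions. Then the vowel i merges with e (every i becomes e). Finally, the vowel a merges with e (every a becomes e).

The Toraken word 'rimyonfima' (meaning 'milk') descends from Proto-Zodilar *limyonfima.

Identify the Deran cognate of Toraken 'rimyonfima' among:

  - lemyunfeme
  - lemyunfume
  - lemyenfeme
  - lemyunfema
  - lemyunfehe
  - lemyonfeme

Deran: *limyonfima
  limyonfima → limyunfima   [pre-nasal raising]
  limyunfima (rule 2 does not apply)
  limyunfima → lemyunfema   [vowel merger]
  lemyunfema → lemyunfeme   [vowel merger]
  giving Deran lemyunfeme.
The other candidates each miss or misapply at least one Deran change.

lemyunfeme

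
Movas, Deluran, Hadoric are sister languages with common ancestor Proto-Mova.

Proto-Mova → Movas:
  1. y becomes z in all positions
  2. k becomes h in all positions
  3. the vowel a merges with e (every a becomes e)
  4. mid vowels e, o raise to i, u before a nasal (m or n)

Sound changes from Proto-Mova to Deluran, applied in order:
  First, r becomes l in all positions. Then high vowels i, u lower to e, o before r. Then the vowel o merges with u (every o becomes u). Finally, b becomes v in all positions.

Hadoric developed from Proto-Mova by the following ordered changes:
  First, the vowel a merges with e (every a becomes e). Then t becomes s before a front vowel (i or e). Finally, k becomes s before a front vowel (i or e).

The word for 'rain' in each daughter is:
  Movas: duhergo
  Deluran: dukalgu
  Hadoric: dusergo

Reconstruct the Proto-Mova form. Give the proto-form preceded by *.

*dukargo

Position 4: Movas has e, Deluran has a, Hadoric has e. Deluran preserves a here (none of its changes turn any other segment into a), so the proto-segment is *a.
Position 3: Movas has h, Deluran has k, Hadoric has s. Deluran preserves k here (none of its changes turn any other segment into k), so the proto-segment is *k.
Position 7: Movas has o, Deluran has u, Hadoric has o. Movas preserves o here (none of its changes turn any other segment into o), so the proto-segment is *o.
Continuing position by position gives *dukargo; check it forward:
Movas: *dukargo
  dukargo (rule 1 does not apply)
  dukargo → duhargo   [unconditioned shift]
  duhargo → duhergo   [vowel merger]
  duhergo (rule 4 does not apply)
  giving Movas duhergo.
Deluran: *dukargo > dukalgo > dukalgu  (by unconditioned shift, vowel merger)
Hadoric: *dukargo > dukergo > dusergo  (by vowel merger, palatalisation)
No other proto-form is consistent with every reflex, so the reconstruction is *dukargo.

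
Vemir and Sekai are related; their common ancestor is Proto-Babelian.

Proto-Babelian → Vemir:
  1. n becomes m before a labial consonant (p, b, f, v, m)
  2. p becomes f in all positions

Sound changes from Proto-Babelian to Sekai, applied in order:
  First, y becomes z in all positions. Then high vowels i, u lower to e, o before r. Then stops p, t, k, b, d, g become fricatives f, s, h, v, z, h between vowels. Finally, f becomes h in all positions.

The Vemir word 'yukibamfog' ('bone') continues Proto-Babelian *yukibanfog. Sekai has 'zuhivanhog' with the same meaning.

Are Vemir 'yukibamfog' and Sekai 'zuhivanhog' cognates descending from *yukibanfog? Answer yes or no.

yes

Derive the expected Sekai reflex of *yukibanfog:
Sekai: *yukibanfog
  yukibanfog → zukibanfog   [unconditioned shift]
  zukibanfog (rule 2 does not apply)
  zukibanfog → zuhivanfog   [intervocalic lenition]
  zuhivanfog → zuhivanhog   [unconditioned shift]
  giving Sekai zuhivanhog.
Sekai 'zuhivanhog' matches the regular reflex exactly, so the pair is cognate.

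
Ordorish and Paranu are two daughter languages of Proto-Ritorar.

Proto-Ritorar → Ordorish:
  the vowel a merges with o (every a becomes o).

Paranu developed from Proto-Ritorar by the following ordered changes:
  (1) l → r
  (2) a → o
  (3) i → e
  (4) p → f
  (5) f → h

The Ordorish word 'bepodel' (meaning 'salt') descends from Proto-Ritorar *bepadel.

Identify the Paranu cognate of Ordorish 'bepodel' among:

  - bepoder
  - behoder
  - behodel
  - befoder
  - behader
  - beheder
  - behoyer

Paranu: start from *bepadel.
  rule 1 (unconditioned shift): bepadel → bepader
  rule 2 (vowel merger): bepader → bepoder
  rule 3: no change — bepoder
  rule 4 (unconditioned shift): bepoder → befoder
  rule 5 (unconditioned shift): befoder → behoder
  ⇒ Paranu behoder
The other candidates each miss or misapply at least one Paranu change.

behoder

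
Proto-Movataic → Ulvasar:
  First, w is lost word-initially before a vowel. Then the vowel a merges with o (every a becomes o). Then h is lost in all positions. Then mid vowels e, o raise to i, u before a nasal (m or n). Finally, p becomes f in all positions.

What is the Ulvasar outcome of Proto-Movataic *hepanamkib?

Ulvasar: *hepanamkib > heponomkib > eponomkib > epunumkib > efunumkib  (by vowel merger, h-loss, pre-nasal raising, unconditioned shift)

efunumkib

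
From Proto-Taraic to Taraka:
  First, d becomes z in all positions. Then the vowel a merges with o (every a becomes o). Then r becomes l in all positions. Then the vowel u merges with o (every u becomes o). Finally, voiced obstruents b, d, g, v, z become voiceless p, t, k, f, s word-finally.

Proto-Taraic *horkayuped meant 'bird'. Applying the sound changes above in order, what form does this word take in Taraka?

Taraka: *horkayuped
  horkayuped → horkayupez   [unconditioned shift]
  horkayupez → horkoyupez   [vowel merger]
  horkoyupez → holkoyupez   [unconditioned shift]
  holkoyupez → holkoyopez   [vowel merger]
  holkoyopez → holkoyopes   [final devoicing]
  giving Taraka holkoyopes.

holkoyopes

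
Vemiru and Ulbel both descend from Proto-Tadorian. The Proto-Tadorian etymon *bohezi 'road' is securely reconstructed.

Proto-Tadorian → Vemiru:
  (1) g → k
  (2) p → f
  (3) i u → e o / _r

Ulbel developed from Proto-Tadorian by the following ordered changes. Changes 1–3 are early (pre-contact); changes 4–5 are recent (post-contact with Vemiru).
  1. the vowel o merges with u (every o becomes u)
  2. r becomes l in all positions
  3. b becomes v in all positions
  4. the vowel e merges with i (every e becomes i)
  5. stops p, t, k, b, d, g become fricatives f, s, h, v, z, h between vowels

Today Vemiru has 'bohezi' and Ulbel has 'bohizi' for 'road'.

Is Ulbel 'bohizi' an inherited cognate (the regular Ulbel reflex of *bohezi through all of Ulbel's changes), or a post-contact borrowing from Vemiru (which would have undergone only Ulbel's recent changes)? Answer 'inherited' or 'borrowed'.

borrowed

If inherited, *bohezi would pass through all of Ulbel's changes:
Ulbel: *bohezi
  bohezi → buhezi   [vowel merger]
  buhezi (rule 2 does not apply)
  buhezi → vuhezi   [unconditioned shift]
  vuhezi → vuhizi   [vowel merger]
  vuhizi (rule 5 does not apply)
  giving Ulbel vuhizi.
If borrowed from Vemiru 'bohezi' after the early changes, it would undergo only the recent ones:
  rule 4 (vowel merger): bohezi → bohizi
  rule 5 (intervocalic lenition): no change (bohizi)
  ⇒ as a loan: bohizi
Ulbel 'bohizi' matches the loan outcome 'bohizi', not the inherited 'vuhizi' — it skipped the early Ulbel changes, so it was borrowed from Vemiru.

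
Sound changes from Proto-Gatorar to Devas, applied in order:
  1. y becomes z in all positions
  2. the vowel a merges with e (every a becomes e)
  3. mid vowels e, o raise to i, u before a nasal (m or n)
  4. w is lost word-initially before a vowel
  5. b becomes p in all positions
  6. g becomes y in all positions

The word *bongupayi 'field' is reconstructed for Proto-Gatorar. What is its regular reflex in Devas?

punyupezi

Devas: *bongupayi
  bongupayi → bongupazi   [unconditioned shift]
  bongupazi → bongupezi   [vowel merger]
  bongupezi → bungupezi   [pre-nasal raising]
  bungupezi (rule 4 does not apply)
  bungupezi → pungupezi   [unconditioned shift]
  pungupezi → punyupezi   [unconditioned shift]
  giving Devas punyupezi.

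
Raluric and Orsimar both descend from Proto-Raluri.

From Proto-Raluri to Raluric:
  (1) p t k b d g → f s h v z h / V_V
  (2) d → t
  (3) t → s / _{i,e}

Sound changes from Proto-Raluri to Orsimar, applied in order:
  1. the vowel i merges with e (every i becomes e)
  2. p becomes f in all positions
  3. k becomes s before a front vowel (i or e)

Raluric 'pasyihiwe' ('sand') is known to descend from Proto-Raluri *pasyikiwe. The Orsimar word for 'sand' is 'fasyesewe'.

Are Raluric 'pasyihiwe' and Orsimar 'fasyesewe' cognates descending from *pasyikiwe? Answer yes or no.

Derive the expected Orsimar reflex of *pasyikiwe:
Orsimar: *pasyikiwe
  pasyikiwe → pasyekewe   [vowel merger]
  pasyekewe → fasyekewe   [unconditioned shift]
  fasyekewe → fasyesewe   [palatalisation]
  giving Orsimar fasyesewe.
Orsimar 'fasyesewe' matches the regular reflex exactly, so the pair is cognate.

yes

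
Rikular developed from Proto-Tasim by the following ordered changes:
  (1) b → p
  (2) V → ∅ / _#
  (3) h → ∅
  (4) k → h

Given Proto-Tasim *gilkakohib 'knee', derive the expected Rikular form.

gilhahoip

Rikular: *gilkakohib > gilkakohip > gilkakoip > gilhahoip  (by unconditioned shift, h-loss, unconditioned shift)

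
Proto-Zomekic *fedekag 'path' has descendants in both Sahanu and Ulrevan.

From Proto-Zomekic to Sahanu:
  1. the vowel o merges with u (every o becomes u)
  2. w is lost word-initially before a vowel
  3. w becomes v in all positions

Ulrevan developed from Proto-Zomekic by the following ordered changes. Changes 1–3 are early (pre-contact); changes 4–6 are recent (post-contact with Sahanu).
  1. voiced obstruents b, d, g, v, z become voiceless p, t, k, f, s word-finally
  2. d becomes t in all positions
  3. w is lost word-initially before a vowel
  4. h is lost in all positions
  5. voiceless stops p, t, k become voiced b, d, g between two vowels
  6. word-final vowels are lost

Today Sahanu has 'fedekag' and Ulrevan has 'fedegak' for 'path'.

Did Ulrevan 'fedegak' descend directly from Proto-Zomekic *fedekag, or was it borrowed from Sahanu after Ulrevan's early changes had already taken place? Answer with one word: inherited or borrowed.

If inherited, *fedekag would pass through all of Ulrevan's changes:
Ulrevan: *fedekag
  fedekag → fedekak   [final devoicing]
  fedekak → fetekak   [unconditioned shift]
  fetekak (rule 3 does not apply)
  fetekak (rule 4 does not apply)
  fetekak → fedegak   [intervocalic voicing]
  fedegak (rule 6 does not apply)
  giving Ulrevan fedegak.
If borrowed from Sahanu 'fedekag' after the early changes, it would undergo only the recent ones:
  rule 4 (h-loss): no change (fedekag)
  rule 5 (intervocalic voicing): fedekag → fedegag
  rule 6 (apocope): no change (fedegag)
  ⇒ as a loan: fedegag
Ulrevan 'fedegak' matches the inherited outcome exactly, so it is an inherited cognate, not a loan.

inherited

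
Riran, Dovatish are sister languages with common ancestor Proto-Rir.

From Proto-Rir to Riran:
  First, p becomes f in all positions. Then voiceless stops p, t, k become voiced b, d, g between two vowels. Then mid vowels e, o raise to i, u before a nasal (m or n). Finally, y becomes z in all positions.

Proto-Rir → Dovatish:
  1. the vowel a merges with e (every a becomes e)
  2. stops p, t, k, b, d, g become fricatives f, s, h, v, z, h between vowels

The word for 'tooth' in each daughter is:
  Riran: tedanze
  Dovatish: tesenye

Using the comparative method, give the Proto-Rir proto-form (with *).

*tetanye

Position 4: Riran has a, Dovatish has e. Riran preserves a here (none of its changes turn any other segment into a), so the proto-segment is *a.
Position 3: Riran has d, Dovatish has s. Taking the neighbouring segments as reconstructed: Riran d could go back to *t or *d; Dovatish s could go back to *t or *s — the one source consistent with every daughter is *t.
Position 6: Riran has z, Dovatish has y. Dovatish preserves y here (none of its changes turn any other segment into y), so the proto-segment is *y.
Continuing position by position gives *tetanye; check it forward:
Riran: *tetanye > tedanye > tedanze  (by intervocalic voicing, unconditioned shift)
Dovatish: *tetanye > tetenye > tesenye  (by vowel merger, intervocalic lenition)
No other proto-form is consistent with every reflex, so the reconstruction is *tetanye.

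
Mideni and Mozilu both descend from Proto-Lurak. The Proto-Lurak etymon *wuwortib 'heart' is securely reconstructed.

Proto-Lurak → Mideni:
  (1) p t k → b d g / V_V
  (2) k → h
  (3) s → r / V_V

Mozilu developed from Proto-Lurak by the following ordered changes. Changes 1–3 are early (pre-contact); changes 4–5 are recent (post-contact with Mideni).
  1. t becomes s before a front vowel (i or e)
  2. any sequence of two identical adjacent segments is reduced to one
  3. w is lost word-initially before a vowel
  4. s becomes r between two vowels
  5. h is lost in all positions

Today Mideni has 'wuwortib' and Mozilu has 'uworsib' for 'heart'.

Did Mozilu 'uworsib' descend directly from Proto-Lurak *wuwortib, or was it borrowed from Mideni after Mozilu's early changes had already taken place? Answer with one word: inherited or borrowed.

If inherited, *wuwortib would pass through all of Mozilu's changes:
Mozilu: start from *wuwortib.
  rule 1 (palatalisation): wuwortib → wuworsib
  rule 2: no change — wuworsib
  rule 3 (glide loss): wuworsib → uworsib
  rule 4: no change — uworsib
  rule 5: no change — uworsib
  ⇒ Mozilu uworsib
If borrowed from Mideni 'wuwortib' after the early changes, it would undergo only the recent ones:
  rule 4 (rhotacism): no change (wuwortib)
  rule 5 (h-loss): no change (wuwortib)
  ⇒ as a loan: wuwortib
Mozilu 'uworsib' matches the inherited outcome exactly, so it is an inherited cognate, not a loan.

inherited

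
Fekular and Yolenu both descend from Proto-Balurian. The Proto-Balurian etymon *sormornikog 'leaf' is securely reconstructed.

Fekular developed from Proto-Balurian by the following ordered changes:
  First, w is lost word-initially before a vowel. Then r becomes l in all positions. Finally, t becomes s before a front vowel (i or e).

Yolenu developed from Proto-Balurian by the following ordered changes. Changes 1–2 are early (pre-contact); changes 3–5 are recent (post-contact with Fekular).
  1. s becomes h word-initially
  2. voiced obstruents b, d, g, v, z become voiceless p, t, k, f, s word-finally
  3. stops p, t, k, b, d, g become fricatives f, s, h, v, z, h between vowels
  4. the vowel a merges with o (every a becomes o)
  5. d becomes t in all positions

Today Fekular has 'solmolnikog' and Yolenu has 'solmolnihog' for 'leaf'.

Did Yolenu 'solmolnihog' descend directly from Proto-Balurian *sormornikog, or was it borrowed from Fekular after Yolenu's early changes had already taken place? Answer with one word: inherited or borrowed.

If inherited, *sormornikog would pass through all of Yolenu's changes:
Yolenu: *sormornikog > hormornikog > hormornikok > hormornihok  (by debuccalisation, final devoicing, intervocalic lenition)
If borrowed from Fekular 'solmolnikog' after the early changes, it would undergo only the recent ones:
  rule 3 (intervocalic lenition): solmolnikog → solmolnihog
  rule 4 (vowel merger): no change (solmolnihog)
  rule 5 (unconditioned shift): no change (solmolnihog)
  ⇒ as a loan: solmolnihog
Yolenu 'solmolnihog' matches the loan outcome 'solmolnihog', not the inherited 'hormornihok' — it skipped the early Yolenu changes, so it was borrowed from Fekular.

borrowed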